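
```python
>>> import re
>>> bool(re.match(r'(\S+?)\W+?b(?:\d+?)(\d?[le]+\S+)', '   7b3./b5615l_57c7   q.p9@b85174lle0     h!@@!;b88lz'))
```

False

`re.match` only tries the pattern at the start of the string.
Here the pattern fails at index 0, so the call returns None, and `bool(None)` is False.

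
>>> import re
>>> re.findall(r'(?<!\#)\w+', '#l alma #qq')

['alma', 'q']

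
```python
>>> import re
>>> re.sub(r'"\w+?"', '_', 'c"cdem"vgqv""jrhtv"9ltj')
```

Each match is replaced by '_'.

'c_vgqv"_9ltj'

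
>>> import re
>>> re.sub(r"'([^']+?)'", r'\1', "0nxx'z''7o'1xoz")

'0nxxz7o1xoz'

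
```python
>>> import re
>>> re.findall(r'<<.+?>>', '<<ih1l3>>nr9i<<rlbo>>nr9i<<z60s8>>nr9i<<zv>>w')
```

Lazy quantifiers expand one character at a time until the remainder of the pattern can match.
Matches: at [0:9] → '<<ih1l3>>'; at [13:21] → '<<rlbo>>'; at [25:34] → '<<z60s8>>'; at [38:44] → '<<zv>>'.
Since nothing is captured, `findall` lists the 4 matched substrings directly.

['<<ih1l3>>', '<<rlbo>>', '<<z60s8>>', '<<zv>>']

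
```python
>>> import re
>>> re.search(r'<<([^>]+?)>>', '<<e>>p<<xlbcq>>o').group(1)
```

`re.search` scans for the first position where the pattern succeeds.
The match spans [0:5] → '<<e>>'.
Captured: group 1 = 'e'.

'e'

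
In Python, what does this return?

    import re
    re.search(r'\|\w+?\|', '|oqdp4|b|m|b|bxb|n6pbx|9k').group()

`re.search` tries every starting position until one works.
The match spans [0:7] → '|oqdp4|'.

'|oqdp4|'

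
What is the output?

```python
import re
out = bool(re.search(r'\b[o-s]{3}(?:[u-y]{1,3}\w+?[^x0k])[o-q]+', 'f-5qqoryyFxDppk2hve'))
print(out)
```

False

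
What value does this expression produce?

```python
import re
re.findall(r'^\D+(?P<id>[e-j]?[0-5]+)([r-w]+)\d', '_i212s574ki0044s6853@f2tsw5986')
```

[('212', 's')]

The pattern matches anchored at the start of the string; then one or more of a non-digit; then optionally a character in [e-j], then one or more of a character in [0-5] (captured as 'id'); then one or more of a character in [r-w] (captured); then a digit.
Scanning left to right: at [0:7] match '_i212s5', groups = ('212', 's').
2 groups means the one result is a tuple of 2 captured strings — 1 here.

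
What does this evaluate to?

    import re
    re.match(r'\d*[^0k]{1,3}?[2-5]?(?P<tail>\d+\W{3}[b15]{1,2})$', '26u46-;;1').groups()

('6-;;1',)

This matches zero or more of a digit, then 1 to 3 of any character except [0k] (lazy), then optionally a character in [2-5]; then one or more of a digit, then exactly 3 of a non-word character, then 1 to 2 of one of [b15] (captured as 'tail'); then anchored at the end.
With `match`, the pattern is implicitly anchored at the beginning.
The match spans [0:9] → '26u46-;;1'.
Captured: group 1 = '6-;;1'.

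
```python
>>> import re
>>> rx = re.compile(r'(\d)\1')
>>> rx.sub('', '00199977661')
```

`\1` has to match the exact text group 1 already captured.
`sub` substitutes '' at each match site.

'191'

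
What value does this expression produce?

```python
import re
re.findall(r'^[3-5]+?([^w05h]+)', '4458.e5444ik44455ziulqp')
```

The pattern matches anchored at the start of the string; then one or more of a character in [3-5] (lazy); then one or more of any character except [w05h] (captured).
Scanning left to right: at [0:2] match '44', group 1 = '4'.
`findall` collects group 1 from the one match (1 total).

['4']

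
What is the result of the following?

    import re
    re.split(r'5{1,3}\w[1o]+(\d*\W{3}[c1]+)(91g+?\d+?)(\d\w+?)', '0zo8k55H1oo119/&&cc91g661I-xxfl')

This matches 1 to 3 of a literal '5', then a word character; then one or more of one of [1o]; then zero or more of a digit, then exactly 3 of a non-word character, then one or more of one of [c1] (captured); then the literal '91', then one or more of a literal 'g' (lazy), then one or more of a digit (lazy) (captured); then a digit, then one or more of a word character (lazy) (captured).
A non-greedy quantifier consumes as few characters as it can — just enough that the remainder of the pattern still matches from where it stops; whatever follows it matches normally.
Matches to split on: at [5:25] → '55H1oo119/&&cc91g661'.
The group in the pattern means `split` returns the separators' captures alongside the pieces.

['0zo8k', '9/&&cc', '91g6', '61', 'I-xxfl']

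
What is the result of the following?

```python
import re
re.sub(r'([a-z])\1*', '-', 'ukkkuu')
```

'---'

The backreference `\1` re-matches whatever the first group consumed, character for character.
Matches: at [0:1] → 'u'; at [1:4] → 'kkk'; at [4:6] → 'uu'.
`sub` substitutes '-' at each match site.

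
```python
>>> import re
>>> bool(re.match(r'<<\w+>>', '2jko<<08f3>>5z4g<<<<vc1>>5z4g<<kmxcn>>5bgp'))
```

False

`re.match` won't scan ahead — the pattern has to work from the very first character.
Here the string doesn't start with a match, so the call returns None, and `bool(None)` is False.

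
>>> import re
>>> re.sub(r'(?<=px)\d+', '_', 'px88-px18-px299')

Because the assertion is zero-width, the text it checks is not consumed and won't appear in the result.
Each match is replaced by '_'.

'px_-px_-px_'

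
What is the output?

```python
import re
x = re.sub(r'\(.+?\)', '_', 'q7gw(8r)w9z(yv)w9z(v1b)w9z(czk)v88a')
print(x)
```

Lazy quantifiers expand one character at a time until the remainder of the pattern can match.
Every occurrence is swapped for '_'.

q7gw_w9z_w9z_w9z_v88a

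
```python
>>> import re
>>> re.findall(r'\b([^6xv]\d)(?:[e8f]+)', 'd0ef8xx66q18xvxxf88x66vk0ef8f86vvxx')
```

`findall` collects group 1 from the one match (1 total).

['d0']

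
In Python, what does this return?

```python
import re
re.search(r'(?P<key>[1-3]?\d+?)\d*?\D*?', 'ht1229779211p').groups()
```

('12',)

This matches optionally a character in [1-3], then one or more of a digit (lazy) (captured as 'key'); then zero or more of a digit (lazy), then zero or more of a non-digit (lazy).
A `+?`/`*?`/`{m,n}?` starts at its minimum and grows only as far as needed for what follows to match.
`re.search` tries every starting position until one works.
The match spans [2:4] → '12'.
Captured: group 1 = '12'.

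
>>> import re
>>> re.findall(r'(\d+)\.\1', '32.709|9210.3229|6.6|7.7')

['6', '7']

The backreference `\1` re-matches whatever the first group consumed, character for character.
Walking the string: at [17:20] match '6.6', group 1 = '6'; at [21:24] match '7.7', group 1 = '7'.
`findall` collects group 1 from each match (2 total).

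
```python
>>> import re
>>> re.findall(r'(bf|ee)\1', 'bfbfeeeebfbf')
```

['bf', 'ee', 'bf']

The backreference `\1` re-matches whatever the first group consumed, character for character.
Because there's exactly one group, `findall` drops the full match and keeps group 1 from each hit.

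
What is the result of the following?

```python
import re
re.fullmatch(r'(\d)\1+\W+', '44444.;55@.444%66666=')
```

A backreference is literal: `\1` must see the identical characters the first group matched.
`re.fullmatch` requires the pattern to consume the entire string.
Here there's no way to consume every character, so the call returns None.

None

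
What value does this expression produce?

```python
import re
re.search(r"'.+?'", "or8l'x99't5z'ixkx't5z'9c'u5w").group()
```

A `+?`/`*?`/`{m,n}?` starts at its minimum and grows only as far as needed for what follows to match.
The match spans [4:9] → "'x99'".

"'x99'"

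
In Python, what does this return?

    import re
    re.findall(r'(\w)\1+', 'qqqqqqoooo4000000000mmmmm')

A backreference is literal: `\1` must see the identical characters the first group matched.
Scanning left to right: at [0:6] match 'qqqqqq', group 1 = 'q'; at [6:10] match 'oooo', group 1 = 'o'; at [11:20] match '000000000', group 1 = '0'; at [20:25] match 'mmmmm', group 1 = 'm'.
With a single group, `findall` returns only what that group captured — 4 items.

['q', 'o', '0', 'm']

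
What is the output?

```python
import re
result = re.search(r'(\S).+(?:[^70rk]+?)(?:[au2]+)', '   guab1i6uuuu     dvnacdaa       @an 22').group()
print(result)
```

guab1i6uuuu     dvnacdaa       @an 22

The pattern matches a non-whitespace character (captured); then one or more of any character; then one or more of any character except [70rk] (lazy) (non-capturing group); then one or more of one of [au2] (non-capturing group).
Unlike `match`, `search` isn't anchored — it looks for the pattern anywhere in the string.
The match spans [3:40] → 'guab1i6uuuu     dvnacdaa       @an 22'.
Captured: group 1 = 'g'.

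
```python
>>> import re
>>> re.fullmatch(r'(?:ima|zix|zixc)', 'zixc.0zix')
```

`fullmatch` succeeds only if the pattern covers the string from start to end.
Here the string isn't matched end-to-end, so the call returns None.

None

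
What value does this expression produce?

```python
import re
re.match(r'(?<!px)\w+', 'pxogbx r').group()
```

`re.match` only tries the pattern at the start of the string.
The match spans [0:6] → 'pxogbx'.

'pxogbx'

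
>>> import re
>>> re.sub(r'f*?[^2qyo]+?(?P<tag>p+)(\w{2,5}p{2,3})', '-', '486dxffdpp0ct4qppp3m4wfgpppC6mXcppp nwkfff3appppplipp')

'---'

Pattern: zero or more of the literal 'f' (lazy), then one or more of any character except [2qyo] (lazy); then one or more of a literal 'p' (captured as 'tag'); then 2 to 5 of a word character, then 2 to 3 of a literal 'p' (captured).
Matches: at [0:18] → '486dxffdpp0ct4qppp'; at [18:35] → '3m4wfgpppC6mXcppp'; at [35:53] → ' nwkfff3appppplipp'.
Each match is replaced by '-'.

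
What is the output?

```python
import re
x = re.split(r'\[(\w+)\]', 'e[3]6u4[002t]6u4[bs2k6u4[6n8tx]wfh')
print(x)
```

['e', '3', '6u4', '002t', '6u4[bs2k6u4', '6n8tx', 'wfh']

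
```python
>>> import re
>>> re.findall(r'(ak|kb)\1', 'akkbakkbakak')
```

['ak']

The backreference `\1` re-matches whatever the first group consumed, character for character.
One capturing group, so `findall` returns just the captured substring from the one match — 1 in all.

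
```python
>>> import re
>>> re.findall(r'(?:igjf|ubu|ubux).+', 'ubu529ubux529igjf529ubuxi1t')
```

['ubu529ubux529igjf529ubuxi1t']

Since nothing is captured, `findall` lists the 1 matched substring directly.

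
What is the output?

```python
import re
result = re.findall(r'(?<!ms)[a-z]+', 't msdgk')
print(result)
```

A negative assertion filters positions out without eating any characters.
Walking the string: at [0:1] → 't'; at [2:7] → 'msdgk'.
No capturing groups, so `findall` returns the 2 full match strings.

['t', 'msdgk']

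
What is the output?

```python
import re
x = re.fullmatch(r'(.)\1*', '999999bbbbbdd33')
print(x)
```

The backreference `\1` re-matches whatever the first group consumed, character for character.
`re.fullmatch` requires the pattern to consume the entire string.
Here there's no way to consume every character, so the call returns None.

None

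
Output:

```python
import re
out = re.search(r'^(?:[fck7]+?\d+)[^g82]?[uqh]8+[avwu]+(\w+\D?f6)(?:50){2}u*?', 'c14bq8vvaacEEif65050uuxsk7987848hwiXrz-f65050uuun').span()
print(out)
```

This matches anchored at the start of the string; then one or more of one of [fck7] (lazy), then one or more of a digit (non-capturing group); then optionally any character except [g82], then one of [uqh], then one or more of a literal '8'; then one or more of one of [avwu]; then one or more of a word character, then optionally a non-digit, then the literal 'f6' (captured); then the literal '50' repeated 2 times, then zero or more of the literal 'u' (lazy).
`re.search` tries every starting position until one works.
The match spans [0:45] → 'c14bq8vvaacEEif65050uuxsk7987848hwiXrz-f65050'.
Captured: group 1 = 'cEEif65050uuxsk7987848hwiXrz-f6'.

(0, 45)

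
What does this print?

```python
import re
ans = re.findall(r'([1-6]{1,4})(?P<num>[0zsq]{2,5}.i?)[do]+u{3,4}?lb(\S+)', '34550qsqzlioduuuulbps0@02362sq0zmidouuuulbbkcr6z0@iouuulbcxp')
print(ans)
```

[('3455', '0qsqzli', 'ps0@02362sq0zmidouuuulbbkcr6z0@iouuulbcxp')]

Pattern: 1 to 4 of a character in [1-6] (captured); then 2 to 5 of one of [0zsq], then any character, then optionally a literal 'i' (captured as 'num'); then one or more of one of [do]; then 3 to 4 of the literal 'u' (lazy), then the literal 'lb'; then one or more of a non-whitespace character (captured).
Scanning left to right: at [0:60] match '34550qsqzlioduuuulbps0@02362sq0zmidouuuulbbkcr6z0@iouuulbcxp', groups = ('3455', '0qsqzli', 'ps0@02362sq0zmidouuuulbbkcr6z0@iouuulbcxp').
With 3 capturing groups, `findall` returns a 3-tuple per match.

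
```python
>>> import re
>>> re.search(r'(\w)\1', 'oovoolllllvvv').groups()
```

('o',)

`\1` is not a pattern — it's the concrete string captured by group 1, re-applied verbatim.
Unlike `match`, `search` isn't anchored — it looks for the pattern anywhere in the string.
The match spans [0:2] → 'oo'.
Captured: group 1 = 'o'.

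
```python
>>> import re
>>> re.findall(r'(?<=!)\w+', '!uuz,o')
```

The positive lookaround only admits positions where the adjacent text matches; those characters stay outside the span.
Scanning left to right: at [1:4] → 'uuz'.
Since nothing is captured, `findall` lists the 1 matched substring directly.

['uuz']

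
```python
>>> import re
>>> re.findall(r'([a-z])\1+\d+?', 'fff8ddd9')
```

`\1` is not a pattern — it's the concrete string captured by group 1, re-applied verbatim.
With a single group, `findall` returns only what that group captured — 2 items.

['f', 'd']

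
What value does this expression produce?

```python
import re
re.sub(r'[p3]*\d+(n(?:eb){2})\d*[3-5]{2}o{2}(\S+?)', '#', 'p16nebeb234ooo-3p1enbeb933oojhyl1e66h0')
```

Lazy quantifiers expand one character at a time until the remainder of the pattern can match.
Every occurrence is swapped for '#'.

'#-3p1enbeb933oojhyl1e66h0'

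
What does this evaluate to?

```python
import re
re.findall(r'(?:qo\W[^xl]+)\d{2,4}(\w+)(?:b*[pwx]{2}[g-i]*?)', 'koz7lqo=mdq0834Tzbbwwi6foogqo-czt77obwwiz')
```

The pattern matches the literal 'qo', then a non-word character, then one or more of any character except [xl] (non-capturing group); then 2 to 4 of a digit; then one or more of a word character (captured); then zero or more of a literal 'b', then exactly 2 of one of [pwx], then zero or more of a character in [g-i] (lazy) (non-capturing group).
Matches: at [5:39] match 'qo=mdq0834Tzbbwwi6foogqo-czt77obww', group 1 = 'ob'.
One capturing group, so `findall` returns just the captured substring from the one match — 1 in all.

['ob']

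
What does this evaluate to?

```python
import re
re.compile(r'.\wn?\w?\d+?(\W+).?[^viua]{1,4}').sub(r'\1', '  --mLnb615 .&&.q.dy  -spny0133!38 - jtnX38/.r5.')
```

'  -- .&&. -!/.'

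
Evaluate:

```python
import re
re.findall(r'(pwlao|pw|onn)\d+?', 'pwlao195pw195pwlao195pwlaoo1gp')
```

['pwlao', 'pw', 'pwlao']

One capturing group, so `findall` returns just the captured substring from each match — 3 in all.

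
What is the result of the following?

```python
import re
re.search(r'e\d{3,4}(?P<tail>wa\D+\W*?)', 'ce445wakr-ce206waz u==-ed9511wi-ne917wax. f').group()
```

'e445wakr-ce'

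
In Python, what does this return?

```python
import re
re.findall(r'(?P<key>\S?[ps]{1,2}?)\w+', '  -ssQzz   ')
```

The `?` after the quantifier makes it lazy — it takes as little as possible before letting the rest of the pattern try.
`findall` collects group 1 from the one match (1 total).

['-s']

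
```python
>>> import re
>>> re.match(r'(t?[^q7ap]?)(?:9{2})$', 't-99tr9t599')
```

`match` is anchored at position 0; if the pattern doesn't fit there, it returns None.
Here the pattern fails at index 0, so the call returns None.

None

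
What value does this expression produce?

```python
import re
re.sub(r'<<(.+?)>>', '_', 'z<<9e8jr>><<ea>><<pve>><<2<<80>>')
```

'z____'

A `+?`/`*?`/`{m,n}?` starts at its minimum and grows only as far as needed for what follows to match.
Every occurrence is swapped for '_'.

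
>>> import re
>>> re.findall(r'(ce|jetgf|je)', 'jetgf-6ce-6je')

['jetgf', 'ce', 'je']

Alternation tries branches left to right and keeps the first one that lets the overall match succeed at that position.
Matches: at [0:5] match 'jetgf', group 1 = 'jetgf'; at [7:9] match 'ce', group 1 = 'ce'; at [11:13] match 'je', group 1 = 'je'.
`findall` collects group 1 from each match (3 total).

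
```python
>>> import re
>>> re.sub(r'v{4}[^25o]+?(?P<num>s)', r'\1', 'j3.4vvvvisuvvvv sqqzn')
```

A `+?`/`*?`/`{m,n}?` starts at its minimum and grows only as far as needed for what follows to match.
The replacement refers to a captured group, so each match is rewritten using its own captured text.

'j3.4susqqzn'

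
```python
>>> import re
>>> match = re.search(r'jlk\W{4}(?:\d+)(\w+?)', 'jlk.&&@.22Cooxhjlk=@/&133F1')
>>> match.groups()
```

('F',)

Pattern: the literal 'jlk', then exactly 4 of a non-word character; then one or more of a digit (non-capturing group); then one or more of a word character (lazy) (captured).
A non-greedy quantifier consumes as few characters as it can — just enough that the remainder of the pattern still matches from where it stops; whatever follows it matches normally.
`search` walks the string left to right and returns the first match it finds.
The match spans [15:26] → 'jlk=@/&133F'.
Captured: group 1 = 'F'.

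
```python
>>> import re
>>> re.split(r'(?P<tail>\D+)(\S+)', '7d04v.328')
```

['7', 'd', '04v.328', '']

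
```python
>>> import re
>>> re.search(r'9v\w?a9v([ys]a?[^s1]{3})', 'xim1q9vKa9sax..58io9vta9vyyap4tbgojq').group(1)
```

This matches the literal '9v', then optionally a word character, then the literal 'a9v'; then one of [ys], then optionally a literal 'a', then exactly 3 of any character except [s1] (captured).
Unlike `match`, `search` isn't anchored — it looks for the pattern anywhere in the string.
The match spans [19:29] → '9vta9vyyap'.
Captured: group 1 = 'yyap'.

'yyap'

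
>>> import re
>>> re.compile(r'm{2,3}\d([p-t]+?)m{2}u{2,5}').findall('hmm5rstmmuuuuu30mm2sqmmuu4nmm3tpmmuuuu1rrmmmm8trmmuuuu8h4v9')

The pattern matches 2 to 3 of the literal 'm', then a digit; then one or more of a character in [p-t] (lazy) (captured); then exactly 2 of a literal 'm', then 2 to 5 of a literal 'u'.
One capturing group, so `findall` returns just the captured substring from each match — 4 in all.

['rst', 'sq', 'tp', 'tr']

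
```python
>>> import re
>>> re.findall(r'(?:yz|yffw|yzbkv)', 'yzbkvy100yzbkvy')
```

['yz', 'yz']

The regex engine tests alternatives in the order written; an earlier branch that matches wins even if a later one would match more.
Since nothing is captured, `findall` lists the 2 matched substrings directly.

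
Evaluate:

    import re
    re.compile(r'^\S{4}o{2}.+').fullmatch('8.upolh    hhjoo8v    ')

This matches anchored at the start of the string; then exactly 4 of a non-whitespace character, then exactly 2 of the literal 'o'; then one or more of any character.
For `fullmatch`, every character of the input must be accounted for by the pattern.
Here the pattern can't cover the whole string, so the call returns None.

None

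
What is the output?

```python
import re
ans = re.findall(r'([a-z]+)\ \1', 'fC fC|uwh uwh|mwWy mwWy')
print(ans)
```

`\1` has to match the exact text group 1 already captured.
Walking the string: at [6:13] match 'uwh uwh', group 1 = 'uwh'.
One capturing group, so `findall` returns just the captured substring from the one match — 1 in all.

['uwh']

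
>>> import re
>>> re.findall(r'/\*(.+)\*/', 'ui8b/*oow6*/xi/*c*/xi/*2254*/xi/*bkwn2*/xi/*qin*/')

Scanning left to right: at [4:49] match '/*oow6*/xi/*c*/xi/*2254*/xi/*bkwn2*/xi/*qin*/', group 1 = 'oow6*/xi/*c*/xi/*2254*/xi/*bkwn2*/xi/*qin'.
One capturing group, so `findall` returns just the captured substring from the one match — 1 in all.

['oow6*/xi/*c*/xi/*2254*/xi/*bkwn2*/xi/*qin']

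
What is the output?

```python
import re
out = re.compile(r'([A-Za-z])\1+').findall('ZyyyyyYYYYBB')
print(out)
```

`\1` is not a pattern — it's the concrete string captured by group 1, re-applied verbatim.
With a single group, `findall` returns only what that group captured — 3 items.

['y', 'Y', 'B']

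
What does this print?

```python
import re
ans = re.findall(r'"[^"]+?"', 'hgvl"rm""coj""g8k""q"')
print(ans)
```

['"rm"', '"coj"', '"g8k"', '"q"']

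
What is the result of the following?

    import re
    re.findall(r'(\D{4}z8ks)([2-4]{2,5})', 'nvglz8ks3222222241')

[('nvglz8ks', '32222')]

Pattern: exactly 4 of a non-digit, then the literal 'z8', then the literal 'ks' (captured); then 2 to 5 of a character in [2-4] (captured).
Scanning left to right: at [0:13] match 'nvglz8ks32222', groups = ('nvglz8ks', '32222').
With 2 capturing groups, `findall` returns a 2-tuple per match.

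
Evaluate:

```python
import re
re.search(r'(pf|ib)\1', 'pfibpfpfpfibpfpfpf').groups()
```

The match spans [4:8] → 'pfpf'.
Captured: group 1 = 'pf'.

('pf',)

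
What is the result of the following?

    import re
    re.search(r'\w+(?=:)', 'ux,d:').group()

The lookaround is zero-width — it requires the adjacent text to match without consuming it, so the asserted text isn't part of the match.
`search` walks the string left to right and returns the first match it finds.
The match spans [3:4] → 'd'.

'd'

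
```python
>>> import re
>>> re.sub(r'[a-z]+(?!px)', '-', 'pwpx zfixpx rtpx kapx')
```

'- - - -'

A negative assertion filters positions out without eating any characters.
Each match is replaced by '-'.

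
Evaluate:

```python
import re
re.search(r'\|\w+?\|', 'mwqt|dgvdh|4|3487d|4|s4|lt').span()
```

The match spans [4:11] → '|dgvdh|'.

(4, 11)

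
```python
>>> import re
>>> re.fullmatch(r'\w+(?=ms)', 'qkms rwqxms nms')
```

None

Because the assertion is zero-width, the text it checks is not consumed and won't appear in the result.
For `fullmatch`, every character of the input must be accounted for by the pattern.
Here the string isn't matched end-to-end, so the call returns None.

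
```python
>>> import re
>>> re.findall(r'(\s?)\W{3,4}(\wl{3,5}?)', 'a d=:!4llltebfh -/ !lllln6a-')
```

[('', '4lll'), (' ', 'llll')]

The pattern matches optionally whitespace (captured); then 3 to 4 of a non-word character; then a word character, then 3 to 5 of a literal 'l' (lazy) (captured).
Scanning left to right: at [3:10] match '=:!4lll', groups = ('', '4lll'); at [15:24] match ' -/ !llll', groups = (' ', 'llll').
`findall` packs the 2 group values into a tuple for every match.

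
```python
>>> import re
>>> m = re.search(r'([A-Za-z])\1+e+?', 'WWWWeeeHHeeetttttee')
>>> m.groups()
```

After group 1 captures some text, `\1` only succeeds where that same text appears again.
`re.search` tries every starting position until one works.
The match spans [0:5] → 'WWWWe'.
Captured: group 1 = 'W'.

('W',)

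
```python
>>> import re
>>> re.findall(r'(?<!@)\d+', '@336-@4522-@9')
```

The negative lookaround is zero-width — it rules out positions where the adjacent text would match, without consuming anything.
Since nothing is captured, `findall` lists the 2 matched substrings directly.

['36', '522']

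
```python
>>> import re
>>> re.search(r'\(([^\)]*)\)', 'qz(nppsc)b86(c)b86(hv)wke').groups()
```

('nppsc',)

`re.search` scans for the first position where the pattern succeeds.
The match spans [2:9] → '(nppsc)'.
Captured: group 1 = 'nppsc'.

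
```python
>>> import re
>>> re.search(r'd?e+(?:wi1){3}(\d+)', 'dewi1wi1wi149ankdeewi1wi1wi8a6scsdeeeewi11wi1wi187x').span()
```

Pattern: optionally the literal 'd', then one or more of the literal 'e', then the literal 'wi1' repeated 3 times; then one or more of a digit (captured).
`re.search` scans for the first position where the pattern succeeds.
The match spans [0:13] → 'dewi1wi1wi149'.
Captured: group 1 = '49'.

(0, 13)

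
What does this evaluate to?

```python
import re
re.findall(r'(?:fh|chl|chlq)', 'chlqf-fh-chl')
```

['chl', 'fh', 'chl']

The regex engine tests alternatives in the order written; an earlier branch that matches wins even if a later one would match more.
Walking the string: at [0:3] → 'chl'; at [6:8] → 'fh'; at [9:12] → 'chl'.
`findall` yields the raw match text (3 of them) because the pattern has no groups.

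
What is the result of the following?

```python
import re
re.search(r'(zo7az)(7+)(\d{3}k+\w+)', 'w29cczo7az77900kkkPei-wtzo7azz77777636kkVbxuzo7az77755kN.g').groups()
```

('zo7az', '77', '900kkkPei')

The pattern matches the literal 'zo', then the literal '7az' (captured); then one or more of a literal '7' (captured); then exactly 3 of a digit, then one or more of the literal 'k', then one or more of a word character (captured).
`re.search` scans for the first position where the pattern succeeds.
The match spans [5:21] → 'zo7az77900kkkPei'.
Captured: group 1 = 'zo7az', group 2 = '77', group 3 = '900kkkPei'.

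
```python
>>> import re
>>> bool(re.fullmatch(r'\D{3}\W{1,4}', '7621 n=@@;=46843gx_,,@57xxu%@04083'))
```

`re.fullmatch` is like wrapping the pattern in `^…$` (in single-line mode).
Here there's no way to consume every character, so the call returns None, and `bool(None)` is False.

False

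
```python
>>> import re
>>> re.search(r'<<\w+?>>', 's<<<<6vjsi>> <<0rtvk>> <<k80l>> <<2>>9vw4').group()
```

'<<6vjsi>>'

Unlike `match`, `search` isn't anchored — it looks for the pattern anywhere in the string.
The match spans [3:12] → '<<6vjsi>>'.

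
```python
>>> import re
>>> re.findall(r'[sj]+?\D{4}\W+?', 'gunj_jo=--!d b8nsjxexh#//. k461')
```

['j_jo=-', 'sjxexh#']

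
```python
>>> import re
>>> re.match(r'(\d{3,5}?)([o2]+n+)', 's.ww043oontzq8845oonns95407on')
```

`re.match` only tries the pattern at the start of the string.
Here position 0 doesn't satisfy it, so the call returns None.

None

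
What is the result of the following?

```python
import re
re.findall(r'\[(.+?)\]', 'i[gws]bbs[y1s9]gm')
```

['gws', 'y1s9']

Because the quantifier is non-greedy, it stops expanding at the earliest point where the rest of the pattern can succeed.
`findall` collects group 1 from each match (2 total).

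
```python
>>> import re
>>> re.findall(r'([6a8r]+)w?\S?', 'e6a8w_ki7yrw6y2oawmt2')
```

['6a8', 'r', 'a']

The pattern matches one or more of one of [6a8r] (captured); then optionally a literal 'w', then optionally a non-whitespace character.
Matches: at [1:6] match '6a8w_', group 1 = '6a8'; at [10:13] match 'rw6', group 1 = 'r'; at [16:19] match 'awm', group 1 = 'a'.
With a single group, `findall` returns only what that group captured — 3 items.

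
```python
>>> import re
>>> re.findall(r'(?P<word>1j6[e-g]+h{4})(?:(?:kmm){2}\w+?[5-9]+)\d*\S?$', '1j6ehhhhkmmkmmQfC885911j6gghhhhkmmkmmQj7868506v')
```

['1j6ehhhh']

This matches the literal '1j6', then one or more of a character in [e-g], then exactly 4 of the literal 'h' (captured as 'word'); then the literal 'kmm' repeated 2 times, then one or more of a word character (lazy), then one or more of a character in [5-9] (non-capturing group); then zero or more of a digit, then optionally a non-whitespace character; then anchored at the end.
Scanning left to right: at [0:47] match '1j6ehhhhkmmkmmQfC885911j6gghhhhkmmkmmQj7868506v', group 1 = '1j6ehhhh'.
`findall` collects group 1 from the one match (1 total).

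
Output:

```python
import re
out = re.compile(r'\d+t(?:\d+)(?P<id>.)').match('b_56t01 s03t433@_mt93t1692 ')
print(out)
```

`re.match` won't scan ahead — the pattern has to work from the very first character.
Here the pattern fails at index 0, so the call returns None.

None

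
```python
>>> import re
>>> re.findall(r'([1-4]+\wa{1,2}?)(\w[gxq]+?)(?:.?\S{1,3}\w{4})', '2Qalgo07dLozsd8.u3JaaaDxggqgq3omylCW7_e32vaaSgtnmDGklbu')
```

The pattern matches one or more of a character in [1-4], then a word character, then 1 to 2 of a literal 'a' (lazy) (captured); then a word character, then one or more of one of [gxq] (lazy) (captured); then optionally any character, then 1 to 3 of a non-whitespace character, then exactly 4 of a word character (non-capturing group).
Matches: at [0:13] match '2Qalgo07dLozs', groups = ('2Qa', 'lg'); at [39:54] match '32vaaSgtnmDGklb', groups = ('32vaa', 'Sg').
2 groups means each result is a tuple of 2 captured strings — 2 here.

[('2Qa', 'lg'), ('32vaa', 'Sg')]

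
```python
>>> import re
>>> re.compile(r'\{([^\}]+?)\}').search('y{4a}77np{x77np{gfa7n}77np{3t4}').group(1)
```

'4a'

The match spans [1:5] → '{4a}'.
Captured: group 1 = '4a'.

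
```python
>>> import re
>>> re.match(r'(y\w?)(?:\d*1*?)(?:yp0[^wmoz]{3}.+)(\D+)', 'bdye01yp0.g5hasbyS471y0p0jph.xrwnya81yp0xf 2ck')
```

`match` is anchored at position 0; if the pattern doesn't fit there, it returns None.
Here the pattern fails at index 0, so the call returns None.

None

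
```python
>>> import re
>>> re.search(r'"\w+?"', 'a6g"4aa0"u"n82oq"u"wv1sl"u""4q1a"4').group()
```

'"4aa0"'

The match spans [3:9] → '"4aa0"'.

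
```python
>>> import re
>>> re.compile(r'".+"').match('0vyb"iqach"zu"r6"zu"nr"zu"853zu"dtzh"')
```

None

`re.match` only tries the pattern at the start of the string.
Here the string doesn't start with a match, so the call returns None.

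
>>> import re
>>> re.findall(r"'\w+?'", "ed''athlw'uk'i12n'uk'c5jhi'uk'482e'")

["'athlw'", "'i12n'", "'c5jhi'", "'482e'"]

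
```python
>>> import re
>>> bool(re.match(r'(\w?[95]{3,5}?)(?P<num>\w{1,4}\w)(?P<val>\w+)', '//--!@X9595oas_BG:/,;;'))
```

`match` is anchored at position 0; if the pattern doesn't fit there, it returns None.
Here position 0 doesn't satisfy it, so the call returns None, and `bool(None)` is False.

False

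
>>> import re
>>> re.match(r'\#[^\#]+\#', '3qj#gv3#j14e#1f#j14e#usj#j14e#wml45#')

None

`re.match` won't scan ahead — the pattern has to work from the very first character.
Here position 0 doesn't satisfy it, so the call returns None.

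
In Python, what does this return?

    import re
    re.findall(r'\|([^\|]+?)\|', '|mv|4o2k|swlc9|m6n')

['mv', 'swlc9']

Because there's exactly one group, `findall` drops the full match and keeps group 1 from each hit.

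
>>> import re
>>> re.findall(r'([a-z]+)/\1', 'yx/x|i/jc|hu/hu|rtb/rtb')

['x', 'hu', 'rtb']

`\1` has to match the exact text group 1 already captured.
Because there's exactly one group, `findall` drops the full match and keeps group 1 from each hit.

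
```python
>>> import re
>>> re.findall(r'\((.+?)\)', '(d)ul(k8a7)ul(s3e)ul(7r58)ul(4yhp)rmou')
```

A `+?`/`*?`/`{m,n}?` starts at its minimum and grows only as far as needed for what follows to match.
Walking the string: at [0:3] match '(d)', group 1 = 'd'; at [5:11] match '(k8a7)', group 1 = 'k8a7'; at [13:18] match '(s3e)', group 1 = 's3e'; at [20:26] match '(7r58)', group 1 = '7r58'; at [28:34] match '(4yhp)', group 1 = '4yhp'.
`findall` collects group 1 from each match (5 total).

['d', 'k8a7', 's3e', '7r58', '4yhp']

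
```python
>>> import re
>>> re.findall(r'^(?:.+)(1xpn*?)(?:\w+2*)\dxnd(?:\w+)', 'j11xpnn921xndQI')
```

Pattern: anchored at the start of the string; then one or more of any character (non-capturing group); then the literal '1xp', then zero or more of a literal 'n' (lazy) (captured); then one or more of a word character, then zero or more of the literal '2' (non-capturing group); then a digit, then the literal 'xnd'; then one or more of a word character (non-capturing group).
With the lazy modifier that quantifier settles for the fewest repetitions that let the rest of the pattern succeed (the atoms after it are unaffected and can still be greedy).
Scanning left to right: at [0:15] match 'j11xpnn921xndQI', group 1 = '1xp'.
`findall` collects group 1 from the one match (1 total).

['1xp']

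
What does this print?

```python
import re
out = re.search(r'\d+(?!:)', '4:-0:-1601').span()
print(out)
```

`(?!…)`/`(?<!…)` only lets a position through if the neighbouring text does NOT match; no characters are consumed.
The match spans [6:10] → '1601'.

(6, 10)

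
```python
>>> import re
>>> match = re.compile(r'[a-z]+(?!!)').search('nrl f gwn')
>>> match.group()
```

'nrl'

The negative lookahead/lookbehind blocks any match where the forbidden context is present.
`re.search` tries every starting position until one works.
The match spans [0:3] → 'nrl'.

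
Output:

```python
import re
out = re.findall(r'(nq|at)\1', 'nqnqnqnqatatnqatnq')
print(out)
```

['nq', 'nq', 'at']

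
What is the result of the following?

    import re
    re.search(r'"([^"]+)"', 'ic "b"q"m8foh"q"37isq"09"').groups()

('b',)

`search` walks the string left to right and returns the first match it finds.
The match spans [3:6] → '"b"'.
Captured: group 1 = 'b'.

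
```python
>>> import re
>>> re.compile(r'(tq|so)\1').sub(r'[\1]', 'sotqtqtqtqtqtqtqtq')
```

'so[tq][tq][tq][tq]'

After group 1 captures some text, `\1` only succeeds where that same text appears again.
Matches: at [2:6] → 'tqtq'; at [6:10] → 'tqtq'; at [10:14] → 'tqtq'; at [14:18] → 'tqtq'.
Each match is replaced using the text its own group 1 captured.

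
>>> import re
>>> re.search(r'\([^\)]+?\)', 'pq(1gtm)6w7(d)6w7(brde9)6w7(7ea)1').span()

(2, 8)

Unlike `match`, `search` isn't anchored — it looks for the pattern anywhere in the string.
The match spans [2:8] → '(1gtm)'.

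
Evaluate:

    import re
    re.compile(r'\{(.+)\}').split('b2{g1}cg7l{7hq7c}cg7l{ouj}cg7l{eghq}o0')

Matches to split on: at [2:36] → '{g1}cg7l{7hq7c}cg7l{ouj}cg7l{eghq}'.
With a capturing group present, the delimiter's captured portion is kept in the result list.

['b2', 'g1}cg7l{7hq7c}cg7l{ouj}cg7l{eghq', 'o0']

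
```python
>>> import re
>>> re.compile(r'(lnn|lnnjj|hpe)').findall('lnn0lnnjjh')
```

Alternation isn't longest-match — the leftmost alternative that fits at this position is chosen.
One capturing group, so `findall` returns just the captured substring from each match — 2 in all.

['lnn', 'lnn']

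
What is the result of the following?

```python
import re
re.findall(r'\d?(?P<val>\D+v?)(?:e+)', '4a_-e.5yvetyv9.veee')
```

Pattern: optionally a digit; then one or more of a non-digit, then optionally the literal 'v' (captured as 'val'); then one or more of a literal 'e' (non-capturing group).
Walking the string: at [0:5] match '4a_-e', group 1 = 'a_-'; at [6:10] match '5yve', group 1 = 'yv'; at [13:19] match '9.veee', group 1 = '.vee'.
Because there's exactly one group, `findall` drops the full match and keeps group 1 from each hit.

['a_-', 'yv', '.vee']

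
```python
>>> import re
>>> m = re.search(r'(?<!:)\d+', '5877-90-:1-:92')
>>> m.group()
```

'5877'

Because the assertion is negative and zero-width, positions next to the forbidden text are skipped.
The match spans [0:4] → '5877'.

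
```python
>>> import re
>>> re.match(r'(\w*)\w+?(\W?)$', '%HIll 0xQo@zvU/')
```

`re.match` only tries the pattern at the start of the string.
Here the string doesn't start with a match, so the call returns None.

None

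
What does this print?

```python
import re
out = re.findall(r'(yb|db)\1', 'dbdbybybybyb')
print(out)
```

['db', 'yb', 'yb']

After group 1 captures some text, `\1` only succeeds where that same text appears again.
With a single group, `findall` returns only what that group captured — 3 items.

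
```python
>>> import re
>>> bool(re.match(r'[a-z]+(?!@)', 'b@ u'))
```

`re.match` won't scan ahead — the pattern has to work from the very first character.
Here position 0 doesn't satisfy it, so the call returns None, and `bool(None)` is False.

False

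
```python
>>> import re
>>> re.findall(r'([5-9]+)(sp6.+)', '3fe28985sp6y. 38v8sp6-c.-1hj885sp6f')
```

[('8985', 'sp6y. 38v8sp6-c.-1hj885sp6f')]

Multiple groups make `findall` return tuples — one 2-tuple for the one match.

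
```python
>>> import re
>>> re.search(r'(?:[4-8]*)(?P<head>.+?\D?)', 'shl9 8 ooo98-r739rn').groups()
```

Pattern: zero or more of a character in [4-8] (non-capturing group); then one or more of any character (lazy), then optionally a non-digit (captured as 'head').
`search` walks the string left to right and returns the first match it finds.
The match spans [0:2] → 'sh'.
Captured: group 1 = 'sh'.

('sh',)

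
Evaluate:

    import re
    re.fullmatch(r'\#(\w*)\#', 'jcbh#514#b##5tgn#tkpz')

`re.fullmatch` requires the pattern to consume the entire string.
Here there's no way to consume every character, so the call returns None.

None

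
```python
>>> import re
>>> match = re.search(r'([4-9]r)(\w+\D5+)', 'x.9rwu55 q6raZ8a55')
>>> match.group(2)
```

'wu55'

Pattern: a character in [4-9], then a literal 'r' (captured); then one or more of a word character, then a non-digit, then one or more of the literal '5' (captured).
`re.search` scans for the first position where the pattern succeeds.
The match spans [2:8] → '9rwu55'.
Captured: group 1 = '9r', group 2 = 'wu55'.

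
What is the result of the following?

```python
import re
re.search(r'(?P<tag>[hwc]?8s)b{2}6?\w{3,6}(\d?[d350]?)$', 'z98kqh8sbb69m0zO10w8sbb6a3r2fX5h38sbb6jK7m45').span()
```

(33, 44)

This matches optionally one of [hwc], then the literal '8s' (captured as 'tag'); then exactly 2 of a literal 'b', then optionally the literal '6', then 3 to 6 of a word character; then optionally a digit, then optionally one of [d350] (captured); then anchored at the end.
The match spans [33:44] → '8sbb6jK7m45'.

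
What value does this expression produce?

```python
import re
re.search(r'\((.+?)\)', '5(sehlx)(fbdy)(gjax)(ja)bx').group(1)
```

The match spans [1:8] → '(sehlx)'.
Captured: group 1 = 'sehlx'.

'sehlx'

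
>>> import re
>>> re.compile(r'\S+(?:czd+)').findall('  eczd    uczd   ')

This matches one or more of a non-whitespace character; then the literal 'cz', then one or more of a literal 'd' (non-capturing group).
No capturing groups, so `findall` returns the 2 full match strings.

['eczd', 'uczd']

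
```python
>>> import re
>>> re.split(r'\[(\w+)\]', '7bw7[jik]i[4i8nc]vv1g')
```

['7bw7', 'jik', 'i', '4i8nc', 'vv1g']

`re.split` interleaves the captured-group text with the surrounding fragments.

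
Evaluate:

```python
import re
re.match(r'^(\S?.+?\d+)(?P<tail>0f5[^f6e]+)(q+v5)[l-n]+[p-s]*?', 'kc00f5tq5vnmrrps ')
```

None

`match` is anchored at position 0; if the pattern doesn't fit there, it returns None.
Here the string doesn't start with a match, so the call returns None.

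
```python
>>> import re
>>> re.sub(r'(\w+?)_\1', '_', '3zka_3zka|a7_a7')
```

'_|_'

`\1` is not a pattern — it's the concrete string captured by group 1, re-applied verbatim.
Every occurrence is swapped for '_'.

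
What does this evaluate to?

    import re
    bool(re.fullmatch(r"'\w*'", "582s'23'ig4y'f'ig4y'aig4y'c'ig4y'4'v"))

For `fullmatch`, every character of the input must be accounted for by the pattern.
Here the string isn't matched end-to-end, so the call returns None, and `bool(None)` is False.

False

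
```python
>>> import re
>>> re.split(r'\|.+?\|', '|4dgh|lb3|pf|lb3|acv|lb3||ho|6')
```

['', 'lb3', 'lb3', 'lb3', '6']

A `+?`/`*?`/`{m,n}?` starts at its minimum and grows only as far as needed for what follows to match.
Matches to split on: at [0:6] → '|4dgh|'; at [9:13] → '|pf|'; at [16:21] → '|acv|'; at [24:29] → '||ho|'.
The string is cut at each match, leaving 5 pieces.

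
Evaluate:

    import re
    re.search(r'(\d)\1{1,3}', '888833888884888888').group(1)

'8'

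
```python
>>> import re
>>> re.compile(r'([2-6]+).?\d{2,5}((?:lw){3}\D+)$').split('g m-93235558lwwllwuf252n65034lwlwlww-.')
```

['g m-93235558lwwllwuf', '252', 'lwlwlww-.', '']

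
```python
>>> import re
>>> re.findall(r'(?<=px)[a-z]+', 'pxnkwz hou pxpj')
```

['nkwz', 'pj']

The lookaround is zero-width — it requires the adjacent text to match without consuming it, so the asserted text isn't part of the match.
`findall` yields the raw match text (2 of them) because the pattern has no groups.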